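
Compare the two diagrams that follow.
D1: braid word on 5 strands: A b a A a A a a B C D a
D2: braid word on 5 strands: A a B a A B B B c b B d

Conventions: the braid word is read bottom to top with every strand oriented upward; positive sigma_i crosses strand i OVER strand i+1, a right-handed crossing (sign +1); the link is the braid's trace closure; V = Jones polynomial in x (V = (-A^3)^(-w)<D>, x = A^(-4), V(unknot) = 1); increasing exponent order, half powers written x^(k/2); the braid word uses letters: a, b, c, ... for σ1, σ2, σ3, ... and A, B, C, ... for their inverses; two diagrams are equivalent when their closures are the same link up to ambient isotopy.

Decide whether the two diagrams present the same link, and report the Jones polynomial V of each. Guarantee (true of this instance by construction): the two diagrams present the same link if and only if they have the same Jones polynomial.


same link: no
V(D1) = 1 + x + x^2 + x^3  [12 crossings, <D> = A^-12 + A^-8 + A^-4 + 1, w = 0]
V(D2) = x^-6 + x^-3 + x^-2 + x^-1  (w -2, c 12, <D> = A^-2 + A^2 + A^6 + A^18)
note: comparing 2 Jones polynomials yields 2 groups


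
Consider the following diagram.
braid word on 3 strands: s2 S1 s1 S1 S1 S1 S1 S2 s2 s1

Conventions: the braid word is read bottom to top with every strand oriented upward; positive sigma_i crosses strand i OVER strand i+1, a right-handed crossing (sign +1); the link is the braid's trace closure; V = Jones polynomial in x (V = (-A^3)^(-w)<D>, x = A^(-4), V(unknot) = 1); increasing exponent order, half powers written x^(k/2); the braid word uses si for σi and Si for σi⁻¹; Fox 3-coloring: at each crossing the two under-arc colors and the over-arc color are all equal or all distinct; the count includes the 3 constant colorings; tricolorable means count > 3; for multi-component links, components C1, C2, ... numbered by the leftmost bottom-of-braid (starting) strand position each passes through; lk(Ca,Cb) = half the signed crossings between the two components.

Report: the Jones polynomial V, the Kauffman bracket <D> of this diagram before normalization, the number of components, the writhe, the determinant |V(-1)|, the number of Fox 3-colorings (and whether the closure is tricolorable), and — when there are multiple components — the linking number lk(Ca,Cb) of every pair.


V(x) = -x^-4 + x^-3 + x^-1
bracket: A^-2 + A^6 - A^10, w = -2
1 component, writhe -2, over 10 crossings
det 3, colorings 9 of 3^10 — tricolorable
observation: det 3 = |V(-1)|; divisible by 3, so tricolorable


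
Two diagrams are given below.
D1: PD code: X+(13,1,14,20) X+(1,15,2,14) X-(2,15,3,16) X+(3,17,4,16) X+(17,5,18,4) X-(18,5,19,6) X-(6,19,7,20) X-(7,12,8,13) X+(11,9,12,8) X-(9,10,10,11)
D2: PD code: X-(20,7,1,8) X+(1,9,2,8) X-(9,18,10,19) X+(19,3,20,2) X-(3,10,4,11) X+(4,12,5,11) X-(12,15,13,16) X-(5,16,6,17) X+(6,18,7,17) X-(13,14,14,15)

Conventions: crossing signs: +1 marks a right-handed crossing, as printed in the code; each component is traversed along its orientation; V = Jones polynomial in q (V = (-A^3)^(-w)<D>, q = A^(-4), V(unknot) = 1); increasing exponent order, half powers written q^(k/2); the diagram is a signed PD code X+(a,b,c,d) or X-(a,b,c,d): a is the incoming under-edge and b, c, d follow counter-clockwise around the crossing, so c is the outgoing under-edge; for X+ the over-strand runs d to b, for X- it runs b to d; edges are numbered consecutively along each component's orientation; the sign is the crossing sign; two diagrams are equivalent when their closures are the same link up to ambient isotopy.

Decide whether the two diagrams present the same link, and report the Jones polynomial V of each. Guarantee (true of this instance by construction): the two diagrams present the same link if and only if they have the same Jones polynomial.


equivalent: yes
V(D1) = 1  (w 0, c 10, <D> = 1)
V(D2) = 1  [10 crossings, <D> = A^-6, w = -2]
key observation: all 2 diagrams share one V(q), hence one class


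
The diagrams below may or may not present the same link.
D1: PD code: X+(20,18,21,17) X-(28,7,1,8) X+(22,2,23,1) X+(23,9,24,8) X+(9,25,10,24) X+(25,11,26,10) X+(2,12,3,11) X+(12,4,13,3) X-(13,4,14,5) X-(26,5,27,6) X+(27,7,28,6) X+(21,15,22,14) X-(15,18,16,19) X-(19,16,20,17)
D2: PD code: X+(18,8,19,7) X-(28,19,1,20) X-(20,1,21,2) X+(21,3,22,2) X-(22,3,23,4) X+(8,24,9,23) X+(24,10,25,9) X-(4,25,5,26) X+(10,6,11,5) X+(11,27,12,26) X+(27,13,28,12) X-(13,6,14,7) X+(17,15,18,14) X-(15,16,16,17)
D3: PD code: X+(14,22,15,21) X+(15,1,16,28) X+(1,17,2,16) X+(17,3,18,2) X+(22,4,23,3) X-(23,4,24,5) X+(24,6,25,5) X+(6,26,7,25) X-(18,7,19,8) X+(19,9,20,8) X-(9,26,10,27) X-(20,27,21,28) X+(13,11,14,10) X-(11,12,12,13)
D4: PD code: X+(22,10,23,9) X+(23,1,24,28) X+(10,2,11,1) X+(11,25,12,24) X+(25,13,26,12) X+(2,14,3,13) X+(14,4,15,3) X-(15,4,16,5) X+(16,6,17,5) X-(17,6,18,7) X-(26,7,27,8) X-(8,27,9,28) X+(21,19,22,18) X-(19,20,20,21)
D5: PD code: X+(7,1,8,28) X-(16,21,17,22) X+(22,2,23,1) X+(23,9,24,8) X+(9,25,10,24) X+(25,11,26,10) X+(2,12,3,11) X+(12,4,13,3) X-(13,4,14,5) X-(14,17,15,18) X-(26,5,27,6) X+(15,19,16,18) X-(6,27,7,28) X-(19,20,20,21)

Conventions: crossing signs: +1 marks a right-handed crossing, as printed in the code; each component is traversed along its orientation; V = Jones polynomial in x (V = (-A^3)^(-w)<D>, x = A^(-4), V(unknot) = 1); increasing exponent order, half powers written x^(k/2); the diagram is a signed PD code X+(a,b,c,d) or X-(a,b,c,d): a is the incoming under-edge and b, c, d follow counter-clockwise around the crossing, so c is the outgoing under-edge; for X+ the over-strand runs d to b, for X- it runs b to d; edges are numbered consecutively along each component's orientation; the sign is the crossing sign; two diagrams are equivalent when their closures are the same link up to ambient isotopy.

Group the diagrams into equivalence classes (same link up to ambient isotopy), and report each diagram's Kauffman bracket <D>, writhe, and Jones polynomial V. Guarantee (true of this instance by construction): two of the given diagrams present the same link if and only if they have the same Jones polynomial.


classes: {D1, D3, D4, D5} | {D2}
V(D1) = x - x^2 + 2x^3 - x^4 + x^5 - x^6  [14 crossings, <D> = -A^-12 + A^-8 - A^-4 + 2 - A^4 + A^8, w = +4]
V(D2) = x + x^3 - x^4  (w +2, c 14, <D> = -A^-10 + A^-6 + A^2)
V(D3) = x - x^2 + 2x^3 - x^4 + x^5 - x^6  [14 crossings, <D> = -A^-12 + A^-8 - A^-4 + 2 - A^4 + A^8, w = +4]
V(D4) = x - x^2 + 2x^3 - x^4 + x^5 - x^6  [14 crossings, <D> = -A^-12 + A^-8 - A^-4 + 2 - A^4 + A^8, w = +4]
V(D5) = x - x^2 + 2x^3 - x^4 + x^5 - x^6  [14 crossings, <D> = -A^-18 + A^-14 - A^-10 + 2A^-6 - A^-2 + A^2, w = +2]
insight: 2 classes among 5 diagrams; unequal V(x) rules out equality


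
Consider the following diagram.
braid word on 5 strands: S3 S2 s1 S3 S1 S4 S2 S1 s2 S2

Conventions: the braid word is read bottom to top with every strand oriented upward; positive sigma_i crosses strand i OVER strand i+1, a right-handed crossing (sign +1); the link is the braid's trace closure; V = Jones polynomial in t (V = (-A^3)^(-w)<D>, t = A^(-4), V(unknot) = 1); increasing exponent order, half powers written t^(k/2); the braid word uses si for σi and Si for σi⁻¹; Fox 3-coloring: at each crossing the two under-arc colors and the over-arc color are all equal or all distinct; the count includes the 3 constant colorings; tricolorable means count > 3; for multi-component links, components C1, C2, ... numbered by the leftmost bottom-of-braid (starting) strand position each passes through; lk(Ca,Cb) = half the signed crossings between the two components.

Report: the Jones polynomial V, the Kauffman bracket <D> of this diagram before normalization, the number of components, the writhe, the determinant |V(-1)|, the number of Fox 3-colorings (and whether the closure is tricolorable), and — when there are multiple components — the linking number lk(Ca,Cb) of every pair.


V = -t^-4 + t^-3 + t^-1
<D> = A^-14 + A^-6 - A^-2 (w = -6)
1 component over 10 crossings, w = -6
9 Fox colorings among 3^10, |V(-1)| = 3: tricolorable
why: w = -6 (over 10 crossings) is diagram-only; (-A^3)^(6) removes it from V


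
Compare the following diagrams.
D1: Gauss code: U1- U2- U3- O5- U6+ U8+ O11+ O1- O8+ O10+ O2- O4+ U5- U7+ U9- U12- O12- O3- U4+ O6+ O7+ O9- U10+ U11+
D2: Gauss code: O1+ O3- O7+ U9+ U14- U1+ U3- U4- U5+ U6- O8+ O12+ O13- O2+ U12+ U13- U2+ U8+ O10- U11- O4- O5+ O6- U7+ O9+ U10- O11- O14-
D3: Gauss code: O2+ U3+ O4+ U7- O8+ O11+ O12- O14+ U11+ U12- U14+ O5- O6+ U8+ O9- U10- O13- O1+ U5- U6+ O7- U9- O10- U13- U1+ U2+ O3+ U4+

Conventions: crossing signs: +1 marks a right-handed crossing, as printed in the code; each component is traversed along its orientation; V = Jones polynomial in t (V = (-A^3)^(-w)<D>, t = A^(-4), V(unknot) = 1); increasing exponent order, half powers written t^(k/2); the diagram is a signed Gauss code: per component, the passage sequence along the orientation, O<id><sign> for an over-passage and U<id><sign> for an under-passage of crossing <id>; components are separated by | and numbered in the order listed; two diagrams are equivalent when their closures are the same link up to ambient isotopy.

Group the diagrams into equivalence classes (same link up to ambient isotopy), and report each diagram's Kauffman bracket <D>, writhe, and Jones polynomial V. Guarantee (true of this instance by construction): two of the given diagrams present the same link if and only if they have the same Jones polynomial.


grouping into links: {D1} | {D2} | {D3}
V(D1) = t^-2 - t^-1 + 1 - t + t^2  (w 0, c 12, <D> = A^-8 - A^-4 + 1 - A^4 + A^8)
V(D2) = 1  [14 crossings, <D> = 1, w = 0]
V(D3) = -t^-3 + t^-2 - t^-1 + 3 - t + t^2 - t^3  (w +2, c 14, <D> = -A^-6 + A^-2 - A^2 + 3A^6 - A^10 + A^14 - A^18)
key observation: 3 values of V(t) split the 3 diagrams


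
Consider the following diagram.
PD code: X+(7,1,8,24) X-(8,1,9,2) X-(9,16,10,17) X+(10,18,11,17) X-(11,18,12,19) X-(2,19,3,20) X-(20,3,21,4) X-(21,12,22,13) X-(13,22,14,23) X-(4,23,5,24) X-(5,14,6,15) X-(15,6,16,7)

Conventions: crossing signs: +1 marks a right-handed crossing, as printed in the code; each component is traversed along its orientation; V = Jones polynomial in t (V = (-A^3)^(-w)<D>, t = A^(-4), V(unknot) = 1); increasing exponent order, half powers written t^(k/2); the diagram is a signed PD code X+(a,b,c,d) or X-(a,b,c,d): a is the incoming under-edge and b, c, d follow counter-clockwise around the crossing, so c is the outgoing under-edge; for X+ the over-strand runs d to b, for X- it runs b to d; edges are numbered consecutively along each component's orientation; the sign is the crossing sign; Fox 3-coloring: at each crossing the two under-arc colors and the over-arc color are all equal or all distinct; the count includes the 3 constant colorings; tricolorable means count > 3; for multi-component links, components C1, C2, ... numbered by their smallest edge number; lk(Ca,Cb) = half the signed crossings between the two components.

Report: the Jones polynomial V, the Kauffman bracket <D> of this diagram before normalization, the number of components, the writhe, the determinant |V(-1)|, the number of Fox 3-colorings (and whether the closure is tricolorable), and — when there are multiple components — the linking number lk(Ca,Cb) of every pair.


Jones polynomial: V(t) = -t^-8 + t^-5 + t^-3
<D> = A^-12 + A^-4 - A^8; writhe -8
components 1, writhe -8 (12 crossings)
3-colorings: 9 of 3^12, det 3 — tricolorable
note: w = -8 (over 12 crossings) is diagram-only; (-A^3)^(8) removes it from V


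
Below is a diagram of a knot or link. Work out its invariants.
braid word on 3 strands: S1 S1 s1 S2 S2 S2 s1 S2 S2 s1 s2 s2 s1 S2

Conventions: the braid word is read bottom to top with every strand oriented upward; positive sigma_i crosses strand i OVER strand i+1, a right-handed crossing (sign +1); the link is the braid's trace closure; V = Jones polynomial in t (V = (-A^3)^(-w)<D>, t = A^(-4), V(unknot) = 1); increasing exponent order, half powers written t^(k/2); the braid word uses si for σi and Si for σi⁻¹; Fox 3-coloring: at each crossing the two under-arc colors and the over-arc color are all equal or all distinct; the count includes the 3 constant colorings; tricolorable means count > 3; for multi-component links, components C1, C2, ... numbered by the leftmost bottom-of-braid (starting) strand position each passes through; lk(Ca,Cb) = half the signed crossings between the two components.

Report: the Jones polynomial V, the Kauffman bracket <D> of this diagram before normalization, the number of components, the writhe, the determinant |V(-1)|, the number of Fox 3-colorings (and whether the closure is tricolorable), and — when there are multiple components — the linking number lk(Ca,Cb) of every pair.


Jones polynomial: V(t) = t^-5 - 2t^-4 + 2t^-3 - 2t^-2 + 2t^-1 - 1 + t
<D> = A^-10 - A^-6 + 2A^-2 - 2A^2 + 2A^6 - 2A^10 + A^14; writhe -2
components 1, writhe -2 (14 crossings)
3-colorings: 3 of 3^14, det 11 — not tricolorable
note: |V(-1)| = 11: so not tricolorable, since 3 does not divide 11


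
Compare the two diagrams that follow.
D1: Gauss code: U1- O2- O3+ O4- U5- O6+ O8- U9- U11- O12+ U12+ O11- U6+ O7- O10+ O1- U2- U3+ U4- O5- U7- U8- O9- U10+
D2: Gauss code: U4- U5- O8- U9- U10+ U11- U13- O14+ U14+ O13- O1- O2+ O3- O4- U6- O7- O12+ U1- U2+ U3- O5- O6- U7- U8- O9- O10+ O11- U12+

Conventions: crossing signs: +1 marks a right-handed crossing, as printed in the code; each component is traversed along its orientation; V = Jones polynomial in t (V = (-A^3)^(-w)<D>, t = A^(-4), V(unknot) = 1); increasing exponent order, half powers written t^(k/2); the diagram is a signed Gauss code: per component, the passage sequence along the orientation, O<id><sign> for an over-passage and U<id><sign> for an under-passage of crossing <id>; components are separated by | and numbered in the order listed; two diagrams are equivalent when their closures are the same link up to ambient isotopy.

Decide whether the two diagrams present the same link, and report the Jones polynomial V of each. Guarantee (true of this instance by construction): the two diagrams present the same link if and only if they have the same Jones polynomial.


equivalent: no
D1 (bracket A^-8 - A^-4 + 2 - A^4 + A^8 - A^12; 12 crossings at w = -4): V = -t^-6 + t^-5 - t^-4 + 2t^-3 - t^-2 + t^-1
V(D2) = t^-8 - 2t^-7 + t^-6 - 2t^-5 + 2t^-4 + t^-2  (w -6, c 14, <D> = A^-10 + 2A^-2 - 2A^2 + A^6 - 2A^10 + A^14)
key observation: comparing 2 Jones polynomials yields 2 groups


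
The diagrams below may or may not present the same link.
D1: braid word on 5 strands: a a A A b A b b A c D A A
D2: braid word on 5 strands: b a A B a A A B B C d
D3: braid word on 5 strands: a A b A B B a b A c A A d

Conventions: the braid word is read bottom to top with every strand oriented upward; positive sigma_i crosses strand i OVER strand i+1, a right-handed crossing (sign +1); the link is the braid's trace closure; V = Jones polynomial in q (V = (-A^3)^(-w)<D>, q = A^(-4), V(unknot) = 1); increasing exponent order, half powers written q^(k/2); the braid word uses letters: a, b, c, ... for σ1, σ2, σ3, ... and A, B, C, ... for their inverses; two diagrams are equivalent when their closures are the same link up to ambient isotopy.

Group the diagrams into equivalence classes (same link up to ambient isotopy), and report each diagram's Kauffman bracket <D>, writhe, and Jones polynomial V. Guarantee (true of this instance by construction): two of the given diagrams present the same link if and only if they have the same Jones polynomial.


equivalence classes: {D1} | {D2} | {D3}
D1 (bracket -A^-13 + 2A^-9 - 2A^-5 + 4A^-1 - 3A^3 + 3A^7 - 2A^11 + A^15; 13 crossings at w = -1): V = -q^(-9/2) + 2q^(-7/2) - 3q^(-5/2) + 3q^(-3/2) - 4q^(-1/2) + 2q^(1/2) - 2q^(3/2) + q^(5/2)
D2 (bracket A^-7 + A; 11 crossings at w = -3): V = -q^(-5/2) - q^(-1/2)
D3 (bracket A^-5 + 2A^3 - A^7 + 2A^11 - 2A^15 + A^19 - A^23; 13 crossings at w = -1): V = q^(-13/2) - q^(-11/2) + 2q^(-9/2) - 2q^(-7/2) + q^(-5/2) - 2q^(-3/2) - q^(1/2)
key observation: V(q) takes 3 values over 3 diagrams, fixing the grouping


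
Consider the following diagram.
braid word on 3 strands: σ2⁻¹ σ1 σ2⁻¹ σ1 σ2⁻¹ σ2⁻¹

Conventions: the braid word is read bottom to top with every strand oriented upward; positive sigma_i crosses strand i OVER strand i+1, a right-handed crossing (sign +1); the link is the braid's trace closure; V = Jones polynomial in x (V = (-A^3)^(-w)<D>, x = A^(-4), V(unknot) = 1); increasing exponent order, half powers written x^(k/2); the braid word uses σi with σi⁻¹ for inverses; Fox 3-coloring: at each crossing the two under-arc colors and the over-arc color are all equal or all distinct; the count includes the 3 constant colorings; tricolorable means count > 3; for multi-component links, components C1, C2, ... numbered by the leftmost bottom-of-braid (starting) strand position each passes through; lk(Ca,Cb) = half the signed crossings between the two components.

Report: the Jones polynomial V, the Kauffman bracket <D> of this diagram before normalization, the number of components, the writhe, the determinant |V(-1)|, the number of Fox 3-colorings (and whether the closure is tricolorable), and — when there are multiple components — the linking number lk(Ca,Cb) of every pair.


V(x) = x^-5 - 2x^-4 + 2x^-3 - 2x^-2 + 2x^-1 - 1 + x
bracket: A^-10 - A^-6 + 2A^-2 - 2A^2 + 2A^6 - 2A^10 + A^14, w = -2
1 component, writhe -2, over 6 crossings
det 11, colorings 3 of 3^6 — not tricolorable
observation: |V(-1)| = 11: so not tricolorable, since 3 does not divide 11


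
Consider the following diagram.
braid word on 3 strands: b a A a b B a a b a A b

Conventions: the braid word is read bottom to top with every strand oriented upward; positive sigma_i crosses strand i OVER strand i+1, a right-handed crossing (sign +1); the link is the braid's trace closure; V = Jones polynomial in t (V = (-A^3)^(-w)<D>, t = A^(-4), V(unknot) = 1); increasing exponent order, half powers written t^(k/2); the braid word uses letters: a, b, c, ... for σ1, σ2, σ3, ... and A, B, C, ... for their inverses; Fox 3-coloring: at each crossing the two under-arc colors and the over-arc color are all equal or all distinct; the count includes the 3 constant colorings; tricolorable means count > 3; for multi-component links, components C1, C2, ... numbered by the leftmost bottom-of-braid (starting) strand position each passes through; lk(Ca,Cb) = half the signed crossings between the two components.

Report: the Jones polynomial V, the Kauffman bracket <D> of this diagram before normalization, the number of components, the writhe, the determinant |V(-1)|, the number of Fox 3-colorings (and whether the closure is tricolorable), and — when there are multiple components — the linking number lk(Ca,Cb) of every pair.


Jones polynomial: V(t) = t^2 + 2t^4 - 2t^5 + t^6 - 2t^7 + t^8
<D> = A^-14 - 2A^-10 + A^-6 - 2A^-2 + 2A^2 + A^10; writhe +6
components 1, writhe +6 (12 crossings)
3-colorings: 27 of 3^12, det 9 — tricolorable
note: w = +6 (over 12 crossings) is diagram-only; (-A^3)^(-6) removes it from V


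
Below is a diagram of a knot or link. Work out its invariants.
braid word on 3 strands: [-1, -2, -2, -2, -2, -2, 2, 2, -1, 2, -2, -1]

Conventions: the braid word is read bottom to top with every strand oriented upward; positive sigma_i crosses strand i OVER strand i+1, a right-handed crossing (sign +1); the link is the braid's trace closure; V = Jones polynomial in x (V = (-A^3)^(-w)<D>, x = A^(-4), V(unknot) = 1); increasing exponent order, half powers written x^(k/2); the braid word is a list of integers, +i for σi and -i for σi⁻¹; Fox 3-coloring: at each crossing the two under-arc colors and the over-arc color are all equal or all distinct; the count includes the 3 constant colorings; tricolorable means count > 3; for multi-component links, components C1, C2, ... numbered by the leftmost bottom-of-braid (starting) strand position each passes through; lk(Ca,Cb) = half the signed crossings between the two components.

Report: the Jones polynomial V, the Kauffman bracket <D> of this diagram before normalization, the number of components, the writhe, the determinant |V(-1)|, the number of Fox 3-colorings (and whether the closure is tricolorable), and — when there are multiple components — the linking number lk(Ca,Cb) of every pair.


V = x^-8 - 2x^-7 + x^-6 - 2x^-5 + 2x^-4 + x^-2
<D> = A^-10 + 2A^-2 - 2A^2 + A^6 - 2A^10 + A^14 (w = -6)
1 component over 12 crossings, w = -6
27 Fox colorings among 3^12, |V(-1)| = 9: tricolorable
why: the word shrinks to σ1⁻¹ σ2⁻¹ σ2⁻¹ σ2⁻¹ σ1⁻¹ σ1⁻¹ after cancelling


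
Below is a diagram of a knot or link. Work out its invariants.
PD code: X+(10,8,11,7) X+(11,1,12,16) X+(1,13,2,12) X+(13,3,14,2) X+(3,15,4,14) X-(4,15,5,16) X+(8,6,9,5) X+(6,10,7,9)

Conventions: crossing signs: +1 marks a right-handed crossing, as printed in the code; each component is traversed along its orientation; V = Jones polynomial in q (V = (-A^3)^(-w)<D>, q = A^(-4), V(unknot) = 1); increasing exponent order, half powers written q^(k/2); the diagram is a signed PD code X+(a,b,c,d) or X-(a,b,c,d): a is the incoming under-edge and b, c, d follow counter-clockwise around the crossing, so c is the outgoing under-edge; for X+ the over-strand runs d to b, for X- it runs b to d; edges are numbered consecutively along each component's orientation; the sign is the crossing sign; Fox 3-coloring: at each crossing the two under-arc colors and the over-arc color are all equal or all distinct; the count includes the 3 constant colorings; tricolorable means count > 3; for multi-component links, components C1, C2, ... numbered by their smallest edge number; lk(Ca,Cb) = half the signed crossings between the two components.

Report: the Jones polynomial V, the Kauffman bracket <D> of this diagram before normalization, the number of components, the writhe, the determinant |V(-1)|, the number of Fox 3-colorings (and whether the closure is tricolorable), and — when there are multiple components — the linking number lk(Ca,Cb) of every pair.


V(q) = q^2 + 2q^4 - 2q^5 + q^6 - 2q^7 + q^8
bracket: A^-14 - 2A^-10 + A^-6 - 2A^-2 + 2A^2 + A^10, w = +6
1 component, writhe +6, over 8 crossings
det 9, colorings 27 of 3^8 — tricolorable
observation: the span of V is 6, forcing >= 6 crossings in any diagram


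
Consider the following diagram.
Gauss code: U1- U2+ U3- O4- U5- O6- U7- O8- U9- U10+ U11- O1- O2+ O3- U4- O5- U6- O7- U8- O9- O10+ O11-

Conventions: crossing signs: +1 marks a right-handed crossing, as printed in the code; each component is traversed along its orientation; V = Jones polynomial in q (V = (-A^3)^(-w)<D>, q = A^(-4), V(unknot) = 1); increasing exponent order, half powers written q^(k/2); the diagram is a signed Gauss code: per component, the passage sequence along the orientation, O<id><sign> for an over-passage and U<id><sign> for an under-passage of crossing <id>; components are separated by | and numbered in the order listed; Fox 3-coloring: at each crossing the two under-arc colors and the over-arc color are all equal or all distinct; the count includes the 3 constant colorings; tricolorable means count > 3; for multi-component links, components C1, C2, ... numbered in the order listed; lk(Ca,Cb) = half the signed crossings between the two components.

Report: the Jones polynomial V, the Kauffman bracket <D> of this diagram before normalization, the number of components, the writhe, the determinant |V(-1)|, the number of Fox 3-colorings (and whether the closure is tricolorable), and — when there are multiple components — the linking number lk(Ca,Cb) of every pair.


V = -q^-10 + q^-9 - q^-8 + q^-7 - q^-6 + q^-5 + q^-3
<D> = -A^-9 - A^-1 + A^3 - A^7 + A^11 - A^15 + A^19 (w = -7)
1 component over 11 crossings, w = -7
3 Fox colorings among 3^11, |V(-1)| = 7: not tricolorable
why: the span of V is 7, forcing >= 7 crossings in any diagram


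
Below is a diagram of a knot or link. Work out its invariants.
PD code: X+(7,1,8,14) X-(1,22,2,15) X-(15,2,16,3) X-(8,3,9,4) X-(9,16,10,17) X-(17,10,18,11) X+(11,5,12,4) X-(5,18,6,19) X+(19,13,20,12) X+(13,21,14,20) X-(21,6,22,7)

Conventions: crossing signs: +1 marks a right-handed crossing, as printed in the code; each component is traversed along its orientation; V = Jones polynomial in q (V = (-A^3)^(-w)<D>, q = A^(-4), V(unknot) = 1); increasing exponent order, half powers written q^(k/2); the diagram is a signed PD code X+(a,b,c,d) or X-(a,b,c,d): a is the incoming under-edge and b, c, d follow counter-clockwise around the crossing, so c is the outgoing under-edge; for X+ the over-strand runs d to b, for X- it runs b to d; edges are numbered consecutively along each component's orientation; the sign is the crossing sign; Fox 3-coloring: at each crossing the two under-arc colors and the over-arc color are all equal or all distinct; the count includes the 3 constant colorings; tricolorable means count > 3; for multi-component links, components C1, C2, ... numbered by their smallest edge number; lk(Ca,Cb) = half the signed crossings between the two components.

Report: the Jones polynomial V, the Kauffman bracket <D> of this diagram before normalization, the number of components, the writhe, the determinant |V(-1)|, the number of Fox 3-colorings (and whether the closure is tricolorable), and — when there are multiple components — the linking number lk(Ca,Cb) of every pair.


V = -q^(-13/2) + 2q^(-11/2) - 3q^(-9/2) + 3q^(-7/2) - 4q^(-5/2) + 3q^(-3/2) - 3q^(-1/2) + q^(1/2)
<D> = -A^-11 + 3A^-7 - 3A^-3 + 4A - 3A^5 + 3A^9 - 2A^13 + A^17 (w = -3)
2 components over 11 crossings, w = -3
lk(C1,C2): -2
3 Fox colorings among 3^11, |V(-1)| = 20: not tricolorable
why: w = -3 shifts under R1 moves; the (-A^3)^(3) factor cancels that in V


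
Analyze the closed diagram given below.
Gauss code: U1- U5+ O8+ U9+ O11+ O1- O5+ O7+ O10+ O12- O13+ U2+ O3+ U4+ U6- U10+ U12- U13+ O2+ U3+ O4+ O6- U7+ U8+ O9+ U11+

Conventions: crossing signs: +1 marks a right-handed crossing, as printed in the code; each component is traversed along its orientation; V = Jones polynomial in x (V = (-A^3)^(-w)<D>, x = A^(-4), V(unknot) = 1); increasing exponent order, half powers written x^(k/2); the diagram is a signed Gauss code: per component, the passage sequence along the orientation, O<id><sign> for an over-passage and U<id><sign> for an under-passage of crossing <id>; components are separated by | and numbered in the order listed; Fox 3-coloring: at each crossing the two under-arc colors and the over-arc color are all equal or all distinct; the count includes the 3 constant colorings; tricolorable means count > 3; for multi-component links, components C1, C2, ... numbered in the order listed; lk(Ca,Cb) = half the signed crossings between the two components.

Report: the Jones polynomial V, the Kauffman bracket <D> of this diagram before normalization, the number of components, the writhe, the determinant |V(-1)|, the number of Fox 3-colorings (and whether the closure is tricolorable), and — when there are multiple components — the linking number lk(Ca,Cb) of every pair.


V = x^2 + 2x^4 - 2x^5 + x^6 - 2x^7 + x^8
<D> = -A^-11 + 2A^-7 - A^-3 + 2A - 2A^5 - A^13 (w = +7)
1 component over 13 crossings, w = +7
27 Fox colorings among 3^13, |V(-1)| = 9: tricolorable
why: V spans 6 powers of x: at least 6 crossings in any diagram


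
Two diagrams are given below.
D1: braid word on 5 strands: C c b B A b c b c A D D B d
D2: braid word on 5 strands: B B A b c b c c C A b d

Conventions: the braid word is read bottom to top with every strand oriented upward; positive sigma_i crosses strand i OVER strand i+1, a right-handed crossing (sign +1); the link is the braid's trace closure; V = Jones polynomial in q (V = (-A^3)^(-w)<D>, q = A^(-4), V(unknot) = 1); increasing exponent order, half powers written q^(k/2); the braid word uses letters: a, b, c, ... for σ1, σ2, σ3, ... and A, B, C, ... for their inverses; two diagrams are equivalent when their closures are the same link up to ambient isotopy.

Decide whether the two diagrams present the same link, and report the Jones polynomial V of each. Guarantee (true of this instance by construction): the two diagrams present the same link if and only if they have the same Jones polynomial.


equivalent: yes
D1 (bracket 1; 14 crossings at w = 0): V = 1
V(D2) = 1  (w +2, c 12, <D> = A^6)
key observation: D2 (12 crossings) and D1 (14) are Markov-related braid presentations


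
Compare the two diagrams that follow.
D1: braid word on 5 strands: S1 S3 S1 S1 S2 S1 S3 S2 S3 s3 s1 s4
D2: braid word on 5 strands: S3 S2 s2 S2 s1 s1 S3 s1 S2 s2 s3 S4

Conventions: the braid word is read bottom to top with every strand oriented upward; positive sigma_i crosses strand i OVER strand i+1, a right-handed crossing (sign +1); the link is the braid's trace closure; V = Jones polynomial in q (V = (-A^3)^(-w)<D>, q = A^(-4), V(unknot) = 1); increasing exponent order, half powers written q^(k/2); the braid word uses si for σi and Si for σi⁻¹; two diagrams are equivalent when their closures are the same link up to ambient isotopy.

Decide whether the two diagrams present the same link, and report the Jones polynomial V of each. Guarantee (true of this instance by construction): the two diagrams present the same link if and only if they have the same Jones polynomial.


same link: no
V(D1) = -q^-7 + q^-6 - q^-5 + q^-4 + q^-2  [12 crossings, <D> = A^-10 + A^-2 - A^2 + A^6 - A^10, w = -6]
V(D2) = q + q^3 - q^4  (w 0, c 12, <D> = -A^-16 + A^-12 + A^-4)
note: 2 classes among 2 diagrams; unequal V(q) rules out equality


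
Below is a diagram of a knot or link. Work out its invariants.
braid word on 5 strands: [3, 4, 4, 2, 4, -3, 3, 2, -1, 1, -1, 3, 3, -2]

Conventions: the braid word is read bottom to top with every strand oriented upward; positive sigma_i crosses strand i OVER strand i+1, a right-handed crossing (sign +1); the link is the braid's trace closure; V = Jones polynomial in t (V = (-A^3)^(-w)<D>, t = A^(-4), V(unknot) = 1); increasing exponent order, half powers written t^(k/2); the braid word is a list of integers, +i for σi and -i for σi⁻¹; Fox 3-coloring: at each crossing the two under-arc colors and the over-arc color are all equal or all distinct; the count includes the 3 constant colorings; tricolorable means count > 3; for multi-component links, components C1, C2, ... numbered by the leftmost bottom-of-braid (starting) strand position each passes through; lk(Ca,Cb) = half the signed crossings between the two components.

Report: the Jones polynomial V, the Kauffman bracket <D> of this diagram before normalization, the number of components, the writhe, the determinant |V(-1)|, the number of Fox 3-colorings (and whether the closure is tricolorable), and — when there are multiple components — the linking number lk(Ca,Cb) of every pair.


V(t) = t^2 - t^3 + 3t^4 - 3t^5 + 4t^6 - 4t^7 + 2t^8 - 2t^9 + t^10
bracket: A^-22 - 2A^-18 + 2A^-14 - 4A^-10 + 4A^-6 - 3A^-2 + 3A^2 - A^6 + A^10, w = +6
1 component, writhe +6, over 14 crossings
det 21, colorings 9 of 3^14 — tricolorable
observation: det 21 = |V(-1)|; divisible by 3, so tricolorable


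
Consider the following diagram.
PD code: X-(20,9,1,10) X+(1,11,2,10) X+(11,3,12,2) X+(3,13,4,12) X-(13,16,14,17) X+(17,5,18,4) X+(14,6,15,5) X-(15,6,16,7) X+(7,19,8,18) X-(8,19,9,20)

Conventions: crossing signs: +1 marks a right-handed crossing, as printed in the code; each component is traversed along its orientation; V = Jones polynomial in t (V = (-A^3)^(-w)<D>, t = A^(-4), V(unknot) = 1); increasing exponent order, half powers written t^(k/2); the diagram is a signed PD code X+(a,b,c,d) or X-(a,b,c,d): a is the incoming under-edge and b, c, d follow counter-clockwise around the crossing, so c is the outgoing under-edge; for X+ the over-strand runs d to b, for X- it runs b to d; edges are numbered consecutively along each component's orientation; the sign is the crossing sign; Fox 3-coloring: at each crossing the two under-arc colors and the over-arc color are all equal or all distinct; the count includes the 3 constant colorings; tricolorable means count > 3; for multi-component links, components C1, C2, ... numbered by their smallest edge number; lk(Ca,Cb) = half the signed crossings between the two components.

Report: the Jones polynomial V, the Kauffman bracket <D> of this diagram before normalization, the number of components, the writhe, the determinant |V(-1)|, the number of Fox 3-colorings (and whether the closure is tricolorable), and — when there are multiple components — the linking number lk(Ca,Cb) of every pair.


V(t) = t + t^3 - t^4
bracket: -A^-10 + A^-6 + A^2, w = +2
1 component, writhe +2, over 10 crossings
det 3, colorings 9 of 3^10 — tricolorable
observation: |V(-1)| = 3: so tricolorable, since 3 divides 3


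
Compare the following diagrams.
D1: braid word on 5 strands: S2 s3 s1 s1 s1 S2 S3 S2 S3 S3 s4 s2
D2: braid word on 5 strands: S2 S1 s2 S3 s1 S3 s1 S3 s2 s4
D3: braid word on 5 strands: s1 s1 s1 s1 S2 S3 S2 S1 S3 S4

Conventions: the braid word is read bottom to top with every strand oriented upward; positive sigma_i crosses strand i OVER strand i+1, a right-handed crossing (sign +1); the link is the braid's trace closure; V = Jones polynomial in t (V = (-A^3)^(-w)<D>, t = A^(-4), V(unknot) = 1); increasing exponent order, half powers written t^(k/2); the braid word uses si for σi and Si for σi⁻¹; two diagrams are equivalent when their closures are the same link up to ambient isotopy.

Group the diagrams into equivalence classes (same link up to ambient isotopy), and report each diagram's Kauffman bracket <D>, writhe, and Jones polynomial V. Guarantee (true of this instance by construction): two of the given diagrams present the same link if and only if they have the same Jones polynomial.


classes: {D1, D3} | {D2}
V(D1) = -t^-3 + t^-2 - t^-1 + 3 - t + t^2 - t^3  [12 crossings, <D> = -A^-12 + A^-8 - A^-4 + 3 - A^4 + A^8 - A^12, w = 0]
V(D2) = -t^-4 + t^-3 + t^-1  (w 0, c 10, <D> = A^4 + A^12 - A^16)
D3 (bracket -A^-18 + A^-14 - A^-10 + 3A^-6 - A^-2 + A^2 - A^6; 10 crossings at w = -2): V = -t^-3 + t^-2 - t^-1 + 3 - t + t^2 - t^3
note: comparing 3 Jones polynomials yields 2 groups


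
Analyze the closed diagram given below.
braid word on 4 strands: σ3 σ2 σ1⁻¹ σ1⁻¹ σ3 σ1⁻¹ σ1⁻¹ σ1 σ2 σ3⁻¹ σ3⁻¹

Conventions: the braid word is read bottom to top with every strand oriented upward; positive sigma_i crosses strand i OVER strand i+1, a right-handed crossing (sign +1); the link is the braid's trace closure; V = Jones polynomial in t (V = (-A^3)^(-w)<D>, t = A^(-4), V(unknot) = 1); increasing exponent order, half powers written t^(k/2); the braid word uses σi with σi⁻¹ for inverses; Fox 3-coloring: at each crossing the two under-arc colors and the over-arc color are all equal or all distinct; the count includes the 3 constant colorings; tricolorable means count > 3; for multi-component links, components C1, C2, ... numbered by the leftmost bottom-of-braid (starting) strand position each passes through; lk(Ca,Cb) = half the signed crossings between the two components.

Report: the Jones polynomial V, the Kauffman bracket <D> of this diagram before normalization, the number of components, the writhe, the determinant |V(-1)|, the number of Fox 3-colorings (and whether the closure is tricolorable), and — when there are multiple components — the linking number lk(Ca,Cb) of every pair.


Jones polynomial: V(t) = -t^-4 + t^-3 + t^-1
<D> = -A - A^9 + A^13; writhe -1
components 1, writhe -1 (11 crossings)
3-colorings: 9 of 3^11, det 3 — tricolorable
note: inverse pairs cancel, leaving σ3 σ2 σ1⁻¹ σ1⁻¹ σ3 σ1⁻¹ σ2 σ3⁻¹ σ3⁻¹


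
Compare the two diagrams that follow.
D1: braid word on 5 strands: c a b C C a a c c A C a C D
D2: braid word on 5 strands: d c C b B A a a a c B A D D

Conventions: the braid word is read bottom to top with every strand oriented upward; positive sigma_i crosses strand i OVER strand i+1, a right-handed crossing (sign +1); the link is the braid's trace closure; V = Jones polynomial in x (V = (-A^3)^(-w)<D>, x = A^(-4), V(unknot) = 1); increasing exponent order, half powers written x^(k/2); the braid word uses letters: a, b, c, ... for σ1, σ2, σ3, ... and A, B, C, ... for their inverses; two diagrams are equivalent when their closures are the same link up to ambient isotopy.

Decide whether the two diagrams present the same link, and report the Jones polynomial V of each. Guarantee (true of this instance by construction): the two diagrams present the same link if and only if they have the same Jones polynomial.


same link: no
V(D1) = x + x^3 - x^4  [14 crossings, <D> = -A^-10 + A^-6 + A^2, w = +2]
D2 (bracket 1; 14 crossings at w = 0): V = 1
note: V(x) takes 2 values over 2 diagrams, fixing the grouping


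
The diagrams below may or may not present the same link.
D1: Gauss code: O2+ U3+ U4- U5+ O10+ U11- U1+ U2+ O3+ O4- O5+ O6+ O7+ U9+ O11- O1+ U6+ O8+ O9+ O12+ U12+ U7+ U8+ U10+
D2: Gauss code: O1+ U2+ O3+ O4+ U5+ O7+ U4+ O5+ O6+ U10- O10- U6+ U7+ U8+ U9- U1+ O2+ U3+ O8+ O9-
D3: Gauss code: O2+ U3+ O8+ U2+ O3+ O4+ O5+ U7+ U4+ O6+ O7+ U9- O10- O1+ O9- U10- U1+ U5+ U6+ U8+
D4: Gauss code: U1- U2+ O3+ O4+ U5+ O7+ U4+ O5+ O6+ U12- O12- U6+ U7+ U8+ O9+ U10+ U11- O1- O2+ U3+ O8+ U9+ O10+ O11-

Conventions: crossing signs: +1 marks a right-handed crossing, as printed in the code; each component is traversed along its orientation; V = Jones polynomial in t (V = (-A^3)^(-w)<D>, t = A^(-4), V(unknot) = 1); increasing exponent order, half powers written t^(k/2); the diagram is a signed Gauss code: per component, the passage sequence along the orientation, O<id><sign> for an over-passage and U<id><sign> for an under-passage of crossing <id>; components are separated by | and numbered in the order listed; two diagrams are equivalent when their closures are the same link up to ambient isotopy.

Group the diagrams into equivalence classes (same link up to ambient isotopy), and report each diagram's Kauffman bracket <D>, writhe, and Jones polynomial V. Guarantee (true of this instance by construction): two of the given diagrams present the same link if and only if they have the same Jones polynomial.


equivalence classes: {D1, D2, D3, D4}
D1 (bracket A^-8 - 2A^-4 + 1 - 2A^4 + 2A^8 + A^16; 12 crossings at w = +8): V = t^2 + 2t^4 - 2t^5 + t^6 - 2t^7 + t^8
V(D2) = t^2 + 2t^4 - 2t^5 + t^6 - 2t^7 + t^8  [10 crossings, <D> = A^-14 - 2A^-10 + A^-6 - 2A^-2 + 2A^2 + A^10, w = +6]
V(D3) = t^2 + 2t^4 - 2t^5 + t^6 - 2t^7 + t^8  (w +6, c 10, <D> = A^-14 - 2A^-10 + A^-6 - 2A^-2 + 2A^2 + A^10)
D4 (bracket A^-14 - 2A^-10 + A^-6 - 2A^-2 + 2A^2 + A^10; 12 crossings at w = +6): V = t^2 + 2t^4 - 2t^5 + t^6 - 2t^7 + t^8
observation: one V(t) for all 4 diagrams — one class (guaranteed)


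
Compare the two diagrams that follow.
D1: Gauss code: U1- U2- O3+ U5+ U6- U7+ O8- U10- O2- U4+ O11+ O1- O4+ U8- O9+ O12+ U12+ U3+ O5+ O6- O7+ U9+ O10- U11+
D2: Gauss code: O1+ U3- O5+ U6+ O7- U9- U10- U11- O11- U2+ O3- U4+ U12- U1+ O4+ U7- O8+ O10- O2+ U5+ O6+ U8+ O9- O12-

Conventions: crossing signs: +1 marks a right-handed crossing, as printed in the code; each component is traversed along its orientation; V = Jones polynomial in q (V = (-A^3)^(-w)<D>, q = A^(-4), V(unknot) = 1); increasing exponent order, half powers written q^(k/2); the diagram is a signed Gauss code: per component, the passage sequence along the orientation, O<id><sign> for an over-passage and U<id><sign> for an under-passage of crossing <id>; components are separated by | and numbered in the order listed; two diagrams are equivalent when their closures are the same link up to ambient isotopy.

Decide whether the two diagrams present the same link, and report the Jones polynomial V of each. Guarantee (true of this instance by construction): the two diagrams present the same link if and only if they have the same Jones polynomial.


same link: yes
V(D1) = -q^-3 + 2q^-2 - 2q^-1 + 3 - 2q + 2q^2 - q^3  [12 crossings, <D> = -A^-6 + 2A^-2 - 2A^2 + 3A^6 - 2A^10 + 2A^14 - A^18, w = +2]
D2 (bracket -A^-12 + 2A^-8 - 2A^-4 + 3 - 2A^4 + 2A^8 - A^12; 12 crossings at w = 0): V = -q^-3 + 2q^-2 - 2q^-1 + 3 - 2q + 2q^2 - q^3
note: from 12 to 12 crossings by R-moves: one link, two diagrams
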